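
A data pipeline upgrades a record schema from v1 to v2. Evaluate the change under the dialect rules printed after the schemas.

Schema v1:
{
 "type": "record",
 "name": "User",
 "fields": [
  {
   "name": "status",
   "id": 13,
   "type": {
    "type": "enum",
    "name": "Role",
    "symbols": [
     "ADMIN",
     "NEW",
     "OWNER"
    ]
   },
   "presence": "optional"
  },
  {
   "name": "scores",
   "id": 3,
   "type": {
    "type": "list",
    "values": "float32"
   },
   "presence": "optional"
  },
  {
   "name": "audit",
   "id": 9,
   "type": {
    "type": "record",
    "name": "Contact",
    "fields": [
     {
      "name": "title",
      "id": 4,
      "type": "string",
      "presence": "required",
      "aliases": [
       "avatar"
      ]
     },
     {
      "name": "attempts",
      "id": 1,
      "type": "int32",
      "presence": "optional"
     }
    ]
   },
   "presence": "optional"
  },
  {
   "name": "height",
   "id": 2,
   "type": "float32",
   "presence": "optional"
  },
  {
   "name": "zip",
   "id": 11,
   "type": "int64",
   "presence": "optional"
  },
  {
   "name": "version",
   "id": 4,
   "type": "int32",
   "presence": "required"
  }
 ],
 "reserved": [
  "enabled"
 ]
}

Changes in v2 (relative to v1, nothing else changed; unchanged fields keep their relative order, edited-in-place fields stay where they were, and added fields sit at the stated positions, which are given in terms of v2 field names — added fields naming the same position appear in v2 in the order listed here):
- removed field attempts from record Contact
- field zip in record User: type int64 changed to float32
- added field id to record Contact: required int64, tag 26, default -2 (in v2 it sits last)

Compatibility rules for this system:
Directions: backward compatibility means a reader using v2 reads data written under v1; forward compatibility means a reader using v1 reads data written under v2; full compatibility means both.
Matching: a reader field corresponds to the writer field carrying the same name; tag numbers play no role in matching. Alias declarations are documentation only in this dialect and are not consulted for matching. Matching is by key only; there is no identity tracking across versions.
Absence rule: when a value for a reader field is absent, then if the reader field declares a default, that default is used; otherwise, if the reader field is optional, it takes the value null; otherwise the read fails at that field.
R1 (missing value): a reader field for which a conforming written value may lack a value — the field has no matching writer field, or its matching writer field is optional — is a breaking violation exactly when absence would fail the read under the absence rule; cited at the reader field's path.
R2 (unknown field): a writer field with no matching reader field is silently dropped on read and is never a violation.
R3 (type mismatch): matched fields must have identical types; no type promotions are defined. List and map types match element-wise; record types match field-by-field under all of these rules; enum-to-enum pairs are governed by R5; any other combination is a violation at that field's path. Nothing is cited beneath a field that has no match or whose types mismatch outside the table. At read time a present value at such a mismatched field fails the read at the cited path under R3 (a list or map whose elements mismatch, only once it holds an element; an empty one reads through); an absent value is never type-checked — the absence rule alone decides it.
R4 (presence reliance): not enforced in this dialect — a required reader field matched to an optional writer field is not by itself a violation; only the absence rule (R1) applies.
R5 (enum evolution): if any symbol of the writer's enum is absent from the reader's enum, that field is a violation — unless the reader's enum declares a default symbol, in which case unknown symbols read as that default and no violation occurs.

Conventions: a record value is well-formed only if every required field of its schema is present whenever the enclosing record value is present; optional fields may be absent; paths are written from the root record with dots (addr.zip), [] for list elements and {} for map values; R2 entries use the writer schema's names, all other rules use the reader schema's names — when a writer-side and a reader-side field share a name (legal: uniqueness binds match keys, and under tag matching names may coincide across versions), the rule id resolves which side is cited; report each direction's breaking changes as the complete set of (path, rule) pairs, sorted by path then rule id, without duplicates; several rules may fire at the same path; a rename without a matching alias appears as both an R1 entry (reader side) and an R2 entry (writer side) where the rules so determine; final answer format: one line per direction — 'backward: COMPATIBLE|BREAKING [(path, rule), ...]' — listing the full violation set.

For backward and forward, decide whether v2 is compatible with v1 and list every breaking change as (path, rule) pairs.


backward: BREAKING [(zip, R3)]; forward: BREAKING [(zip, R3)]

each type pair in User: writer, then reader
backward analysis of User with v2 as reader and v1 as writer:
  status: paired with writer status (Role -> Role; writer optional)
  scores: paired with writer scores (list<float32> -> list<float32>; writer optional)
  audit: paired with writer audit (Contact -> Contact; writer optional)
  height: paired with writer height (float32 -> float32; writer optional)
  zip: paired with writer zip (int64 -> float32; writer optional)
  version: paired with writer version (int32 -> int32; writer required)
  audit.title: paired with writer audit.title (string -> string; writer required)
  audit.id has no writer counterpart
  writer audit.attempts: unknown to reader
  R3 fires at zip
  => 1 violation(s): backward is BREAKING for User
forward analysis of User with v1 as reader and v2 as writer:
  status: paired with writer status (Role -> Role; writer optional)
  scores: paired with writer scores (list<float32> -> list<float32>; writer optional)
  audit: paired with writer audit (Contact -> Contact; writer optional)
  height: paired with writer height (float32 -> float32; writer optional)
  zip: paired with writer zip (float32 -> int64; writer optional)
  version: paired with writer version (int32 -> int32; writer required)
  audit.title: paired with writer audit.title (string -> string; writer required)
  audit.attempts has no writer counterpart
  writer audit.id: unknown to reader
  R3 fires at zip
  => 1 violation(s): forward is BREAKING for User


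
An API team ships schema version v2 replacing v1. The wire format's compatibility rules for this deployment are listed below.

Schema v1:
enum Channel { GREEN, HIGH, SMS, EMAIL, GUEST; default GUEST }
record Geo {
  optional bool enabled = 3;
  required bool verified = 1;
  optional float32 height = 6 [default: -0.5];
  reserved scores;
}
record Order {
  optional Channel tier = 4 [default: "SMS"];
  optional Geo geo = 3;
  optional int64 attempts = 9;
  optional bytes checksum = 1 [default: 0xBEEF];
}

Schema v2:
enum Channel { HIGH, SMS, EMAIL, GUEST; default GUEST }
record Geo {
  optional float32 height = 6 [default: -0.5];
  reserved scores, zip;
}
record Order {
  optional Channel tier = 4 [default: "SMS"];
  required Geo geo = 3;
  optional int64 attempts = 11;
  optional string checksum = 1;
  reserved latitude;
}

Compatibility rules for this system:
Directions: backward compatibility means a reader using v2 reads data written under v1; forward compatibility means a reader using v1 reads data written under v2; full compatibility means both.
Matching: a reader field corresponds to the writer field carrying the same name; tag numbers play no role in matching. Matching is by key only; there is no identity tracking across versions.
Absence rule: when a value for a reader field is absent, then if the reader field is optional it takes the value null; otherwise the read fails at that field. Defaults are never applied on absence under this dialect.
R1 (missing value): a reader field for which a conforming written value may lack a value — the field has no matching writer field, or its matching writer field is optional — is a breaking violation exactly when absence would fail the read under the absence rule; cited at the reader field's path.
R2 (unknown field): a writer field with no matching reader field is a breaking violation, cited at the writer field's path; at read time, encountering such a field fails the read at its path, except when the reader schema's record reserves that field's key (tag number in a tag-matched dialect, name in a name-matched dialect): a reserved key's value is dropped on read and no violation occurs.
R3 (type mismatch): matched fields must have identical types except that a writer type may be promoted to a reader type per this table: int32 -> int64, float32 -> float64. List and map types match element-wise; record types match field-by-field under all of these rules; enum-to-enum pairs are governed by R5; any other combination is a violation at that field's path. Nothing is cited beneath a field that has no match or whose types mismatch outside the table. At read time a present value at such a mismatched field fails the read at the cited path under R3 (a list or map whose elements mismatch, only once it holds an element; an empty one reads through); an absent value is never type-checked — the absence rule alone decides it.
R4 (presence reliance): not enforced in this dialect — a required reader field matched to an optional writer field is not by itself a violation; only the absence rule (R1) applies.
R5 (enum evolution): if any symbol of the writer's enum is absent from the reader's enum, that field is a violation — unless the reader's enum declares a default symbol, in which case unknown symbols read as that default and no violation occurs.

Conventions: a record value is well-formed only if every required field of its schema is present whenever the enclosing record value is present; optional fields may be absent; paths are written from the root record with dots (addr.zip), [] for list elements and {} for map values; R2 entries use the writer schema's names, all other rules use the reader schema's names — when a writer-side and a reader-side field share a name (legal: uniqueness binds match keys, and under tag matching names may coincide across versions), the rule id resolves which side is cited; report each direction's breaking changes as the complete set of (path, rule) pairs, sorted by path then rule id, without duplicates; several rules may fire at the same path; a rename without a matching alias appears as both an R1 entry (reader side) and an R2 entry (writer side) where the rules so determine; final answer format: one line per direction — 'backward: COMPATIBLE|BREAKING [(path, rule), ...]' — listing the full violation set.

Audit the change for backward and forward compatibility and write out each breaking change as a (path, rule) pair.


the writer's type comes first in each Order pair
backward on Order — v2 reading data written by v1:
  Channel -> Channel, writer optional: tier aligns to tier
  Geo -> Geo, writer optional: geo aligns to geo
  int64 -> int64, writer optional: attempts aligns to attempts
  bytes -> string, writer optional: checksum aligns to checksum
  float32 -> float32, writer optional: geo.height aligns to geo.height
  leftover writer field: geo.enabled
  leftover writer field: geo.verified
  violation R3 at checksum
  violation R1 at geo
  violation R2 at geo.enabled
  violation R2 at geo.verified
  => backward: BREAKING (4)
forward on Order — v1 reading data written by v2:
  Channel -> Channel, writer optional: tier aligns to tier
  Geo -> Geo, writer required: geo aligns to geo
  int64 -> int64, writer optional: attempts aligns to attempts
  string -> bytes, writer optional: checksum aligns to checksum
  geo.enabled: no writer match
  geo.verified: no writer match
  float32 -> float32, writer optional: geo.height aligns to geo.height
  violation R3 at checksum
  violation R1 at geo.verified
  => forward: BREAKING (2)

backward: BREAKING [(checksum, R3), (geo, R1), (geo.enabled, R2), (geo.verified, R2)]; forward: BREAKING [(checksum, R3), (geo.verified, R1)]


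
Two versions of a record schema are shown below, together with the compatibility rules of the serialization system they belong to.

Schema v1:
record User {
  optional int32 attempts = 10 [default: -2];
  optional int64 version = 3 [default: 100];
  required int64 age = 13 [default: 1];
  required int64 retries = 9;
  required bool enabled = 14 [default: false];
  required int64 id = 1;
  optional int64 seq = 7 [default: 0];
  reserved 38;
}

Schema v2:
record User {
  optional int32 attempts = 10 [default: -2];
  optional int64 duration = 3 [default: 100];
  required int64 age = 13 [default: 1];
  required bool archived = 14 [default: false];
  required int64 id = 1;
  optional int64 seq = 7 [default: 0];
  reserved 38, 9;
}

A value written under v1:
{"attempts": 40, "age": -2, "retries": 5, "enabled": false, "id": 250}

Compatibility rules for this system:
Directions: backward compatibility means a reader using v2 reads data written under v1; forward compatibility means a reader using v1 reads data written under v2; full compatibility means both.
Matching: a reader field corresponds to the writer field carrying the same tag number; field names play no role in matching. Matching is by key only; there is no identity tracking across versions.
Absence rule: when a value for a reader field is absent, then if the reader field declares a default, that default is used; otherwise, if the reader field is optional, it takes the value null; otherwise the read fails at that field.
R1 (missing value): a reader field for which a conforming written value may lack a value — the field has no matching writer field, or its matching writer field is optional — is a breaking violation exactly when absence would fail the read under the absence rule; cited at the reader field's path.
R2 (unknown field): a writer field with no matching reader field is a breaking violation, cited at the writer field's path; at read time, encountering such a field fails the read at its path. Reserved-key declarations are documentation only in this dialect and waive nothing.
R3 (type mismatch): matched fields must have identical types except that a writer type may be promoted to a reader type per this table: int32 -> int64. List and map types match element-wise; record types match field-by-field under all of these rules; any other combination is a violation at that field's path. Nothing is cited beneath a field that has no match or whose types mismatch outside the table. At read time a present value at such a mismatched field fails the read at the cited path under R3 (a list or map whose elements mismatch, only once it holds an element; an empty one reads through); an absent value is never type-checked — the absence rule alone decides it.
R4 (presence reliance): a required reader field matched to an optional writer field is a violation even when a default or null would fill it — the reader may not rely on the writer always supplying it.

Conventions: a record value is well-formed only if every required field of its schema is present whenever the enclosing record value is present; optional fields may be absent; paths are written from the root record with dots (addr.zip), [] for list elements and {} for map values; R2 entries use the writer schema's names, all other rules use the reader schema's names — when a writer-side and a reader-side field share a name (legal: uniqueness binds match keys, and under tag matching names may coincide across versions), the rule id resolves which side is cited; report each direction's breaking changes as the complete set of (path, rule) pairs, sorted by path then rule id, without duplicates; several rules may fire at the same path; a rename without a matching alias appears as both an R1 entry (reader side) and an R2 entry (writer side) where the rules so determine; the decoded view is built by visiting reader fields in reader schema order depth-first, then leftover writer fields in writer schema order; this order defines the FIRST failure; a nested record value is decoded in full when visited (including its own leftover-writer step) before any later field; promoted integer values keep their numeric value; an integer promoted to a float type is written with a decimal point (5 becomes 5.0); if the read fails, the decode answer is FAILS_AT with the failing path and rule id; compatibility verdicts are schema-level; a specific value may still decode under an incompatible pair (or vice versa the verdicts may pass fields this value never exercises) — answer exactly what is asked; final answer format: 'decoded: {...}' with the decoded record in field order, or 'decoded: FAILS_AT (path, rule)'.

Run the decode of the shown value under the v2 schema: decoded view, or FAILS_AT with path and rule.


the writer's type comes first in each User pair
decode walk for User under reader schema v2:
  attempts := 40
  duration := 100 (absent -> default)
  age := -2
  archived := false (from writer enabled)
  id := 250
  seq := 0 (absent -> default)
  read fails at retries under R2 (unknown field)
  => FAILS_AT (retries, R2)
diffs on User not affecting the asked answer:
  renamed field enabled to archived in record User -> fires no rule on User under this dialect and leaves the result unchanged
  renamed field version to duration in record User -> fires no rule on User under this dialect and leaves the result unchanged

decoded: FAILS_AT (retries, R2)


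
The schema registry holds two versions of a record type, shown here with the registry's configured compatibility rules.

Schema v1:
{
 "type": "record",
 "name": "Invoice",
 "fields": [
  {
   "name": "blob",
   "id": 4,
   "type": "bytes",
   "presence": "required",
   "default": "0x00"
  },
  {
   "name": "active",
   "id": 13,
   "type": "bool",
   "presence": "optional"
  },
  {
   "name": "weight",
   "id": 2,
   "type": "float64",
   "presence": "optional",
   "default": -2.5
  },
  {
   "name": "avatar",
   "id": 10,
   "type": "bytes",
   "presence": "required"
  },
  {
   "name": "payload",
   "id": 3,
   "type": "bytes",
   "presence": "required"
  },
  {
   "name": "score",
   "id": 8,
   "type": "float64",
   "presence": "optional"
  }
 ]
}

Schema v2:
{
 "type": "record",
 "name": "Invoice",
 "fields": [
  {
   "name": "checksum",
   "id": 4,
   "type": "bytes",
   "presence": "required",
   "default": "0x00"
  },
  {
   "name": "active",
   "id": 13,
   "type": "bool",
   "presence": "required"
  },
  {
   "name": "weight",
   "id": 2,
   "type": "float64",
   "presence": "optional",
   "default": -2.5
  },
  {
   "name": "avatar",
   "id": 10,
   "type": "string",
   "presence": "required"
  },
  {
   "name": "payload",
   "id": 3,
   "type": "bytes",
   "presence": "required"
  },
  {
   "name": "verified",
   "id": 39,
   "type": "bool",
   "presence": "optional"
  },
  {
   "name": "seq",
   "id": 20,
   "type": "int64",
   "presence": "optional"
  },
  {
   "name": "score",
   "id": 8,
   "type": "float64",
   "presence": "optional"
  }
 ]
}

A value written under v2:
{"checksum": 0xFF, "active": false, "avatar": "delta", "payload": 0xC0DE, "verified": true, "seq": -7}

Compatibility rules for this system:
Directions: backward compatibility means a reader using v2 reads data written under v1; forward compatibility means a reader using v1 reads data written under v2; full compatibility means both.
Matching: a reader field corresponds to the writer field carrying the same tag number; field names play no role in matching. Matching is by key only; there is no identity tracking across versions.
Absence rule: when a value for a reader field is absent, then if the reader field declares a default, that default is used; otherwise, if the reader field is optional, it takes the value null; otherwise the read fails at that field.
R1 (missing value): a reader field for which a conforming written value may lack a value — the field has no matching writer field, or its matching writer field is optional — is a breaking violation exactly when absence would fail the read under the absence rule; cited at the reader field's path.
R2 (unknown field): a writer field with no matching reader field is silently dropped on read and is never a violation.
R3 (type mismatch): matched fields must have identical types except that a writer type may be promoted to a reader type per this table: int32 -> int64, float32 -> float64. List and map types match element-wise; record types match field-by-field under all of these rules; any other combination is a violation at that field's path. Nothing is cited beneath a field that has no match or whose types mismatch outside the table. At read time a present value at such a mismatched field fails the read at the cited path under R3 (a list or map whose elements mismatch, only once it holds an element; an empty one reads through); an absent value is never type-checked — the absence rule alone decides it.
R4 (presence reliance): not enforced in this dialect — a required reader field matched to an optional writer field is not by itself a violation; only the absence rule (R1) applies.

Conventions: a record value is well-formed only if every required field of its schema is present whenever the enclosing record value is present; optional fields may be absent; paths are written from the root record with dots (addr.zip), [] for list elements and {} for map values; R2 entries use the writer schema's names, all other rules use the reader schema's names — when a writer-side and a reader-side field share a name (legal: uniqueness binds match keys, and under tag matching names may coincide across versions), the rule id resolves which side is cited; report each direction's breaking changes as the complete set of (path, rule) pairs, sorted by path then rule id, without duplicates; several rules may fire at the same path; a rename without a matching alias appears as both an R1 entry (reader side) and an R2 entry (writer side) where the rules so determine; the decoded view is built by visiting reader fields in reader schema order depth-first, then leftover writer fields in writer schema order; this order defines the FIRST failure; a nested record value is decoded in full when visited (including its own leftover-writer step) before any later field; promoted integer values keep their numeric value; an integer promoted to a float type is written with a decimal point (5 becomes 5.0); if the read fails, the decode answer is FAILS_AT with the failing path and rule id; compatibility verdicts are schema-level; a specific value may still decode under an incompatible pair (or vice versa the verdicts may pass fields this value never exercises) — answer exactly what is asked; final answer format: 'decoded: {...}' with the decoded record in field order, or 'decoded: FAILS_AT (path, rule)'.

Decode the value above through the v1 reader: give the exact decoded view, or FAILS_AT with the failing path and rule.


each type pair in Invoice: writer, then reader
decode (reader v1):
  blob := 0xFF (from writer checksum)
  active := false
  weight := -2.5 (missing; default applied)
  read fails at avatar under R3
  => FAILS_AT (avatar, R3)
ruling out the remaining Invoice differences:
  renamed field blob to checksum in record Invoice -> triggers nothing under the printed rules; the Invoice answer is the same either way
  added field seq to record Invoice: optional int64, tag 20 (in v2 it sits immediately before score) -> triggers nothing under the printed rules; the Invoice answer is the same either way
  added field verified to record Invoice: optional bool, tag 39 (in v2 it sits immediately before score) -> triggers nothing under the printed rules; the Invoice answer is the same either way
  field active in record Invoice: optional changed to required -> changes Invoice's schema-level verdicts only — the decode of this value is the same

decoded: FAILS_AT (avatar, R3)


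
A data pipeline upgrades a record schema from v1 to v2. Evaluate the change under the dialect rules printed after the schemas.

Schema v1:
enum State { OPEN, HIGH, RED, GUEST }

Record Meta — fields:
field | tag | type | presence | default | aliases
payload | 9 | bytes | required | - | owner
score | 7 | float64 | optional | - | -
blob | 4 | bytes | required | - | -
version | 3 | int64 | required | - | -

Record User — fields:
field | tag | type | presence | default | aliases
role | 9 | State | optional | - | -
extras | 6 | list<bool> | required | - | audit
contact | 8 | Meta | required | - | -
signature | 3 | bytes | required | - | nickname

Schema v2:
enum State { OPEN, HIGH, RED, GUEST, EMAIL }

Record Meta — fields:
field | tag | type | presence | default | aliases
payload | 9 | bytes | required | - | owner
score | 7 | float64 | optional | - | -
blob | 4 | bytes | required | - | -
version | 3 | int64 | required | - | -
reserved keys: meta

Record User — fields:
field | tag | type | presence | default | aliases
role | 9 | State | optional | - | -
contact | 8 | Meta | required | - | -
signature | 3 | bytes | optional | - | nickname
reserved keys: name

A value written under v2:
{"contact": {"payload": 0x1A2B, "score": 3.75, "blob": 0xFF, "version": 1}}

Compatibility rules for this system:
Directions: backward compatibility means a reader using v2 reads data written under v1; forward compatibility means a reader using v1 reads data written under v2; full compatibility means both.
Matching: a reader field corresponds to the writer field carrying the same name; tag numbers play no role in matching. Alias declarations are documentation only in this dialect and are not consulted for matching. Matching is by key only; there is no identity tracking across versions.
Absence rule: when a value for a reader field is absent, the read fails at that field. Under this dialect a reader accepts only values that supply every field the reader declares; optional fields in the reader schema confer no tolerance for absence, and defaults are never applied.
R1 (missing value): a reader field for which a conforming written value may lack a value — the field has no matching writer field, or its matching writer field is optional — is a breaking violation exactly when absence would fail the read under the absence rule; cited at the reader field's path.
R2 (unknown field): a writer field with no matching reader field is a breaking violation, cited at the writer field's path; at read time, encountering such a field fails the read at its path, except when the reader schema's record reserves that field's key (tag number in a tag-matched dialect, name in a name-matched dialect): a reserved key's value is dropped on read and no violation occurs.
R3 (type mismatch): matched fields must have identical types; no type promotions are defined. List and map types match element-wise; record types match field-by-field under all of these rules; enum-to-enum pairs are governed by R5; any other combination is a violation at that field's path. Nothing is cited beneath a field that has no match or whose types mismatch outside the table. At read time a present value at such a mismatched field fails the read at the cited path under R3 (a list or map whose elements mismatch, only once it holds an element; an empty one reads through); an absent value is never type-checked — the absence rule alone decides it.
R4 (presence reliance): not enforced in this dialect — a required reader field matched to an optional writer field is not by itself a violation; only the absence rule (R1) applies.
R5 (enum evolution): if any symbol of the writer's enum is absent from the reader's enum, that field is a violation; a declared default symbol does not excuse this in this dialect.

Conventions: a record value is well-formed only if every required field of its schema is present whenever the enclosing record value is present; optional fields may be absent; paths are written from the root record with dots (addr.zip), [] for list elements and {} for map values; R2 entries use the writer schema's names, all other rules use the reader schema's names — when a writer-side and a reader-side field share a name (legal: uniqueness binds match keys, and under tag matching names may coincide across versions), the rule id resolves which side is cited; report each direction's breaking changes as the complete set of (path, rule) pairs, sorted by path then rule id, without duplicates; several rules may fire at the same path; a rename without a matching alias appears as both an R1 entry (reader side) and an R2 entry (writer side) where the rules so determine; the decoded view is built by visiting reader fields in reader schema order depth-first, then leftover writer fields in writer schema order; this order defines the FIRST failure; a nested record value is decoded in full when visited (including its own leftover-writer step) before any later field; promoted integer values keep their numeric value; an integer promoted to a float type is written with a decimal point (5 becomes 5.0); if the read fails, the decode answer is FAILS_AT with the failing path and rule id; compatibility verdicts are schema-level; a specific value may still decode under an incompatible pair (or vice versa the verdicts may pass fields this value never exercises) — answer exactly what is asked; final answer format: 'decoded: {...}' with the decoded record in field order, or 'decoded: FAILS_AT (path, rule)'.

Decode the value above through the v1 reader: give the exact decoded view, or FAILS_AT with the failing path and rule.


decoded: FAILS_AT (role, R1)

each type pair in User: writer, then reader
decode (reader v1):
  read fails at role under R1 (no fill)
  => FAILS_AT (role, R1)
diffs on User not affecting the asked answer:
  removed field extras from record User -> a verdict-level change on User — the shown value reads the same
  field signature in record User: required changed to optional -> a verdict-level change on User — the shown value reads the same


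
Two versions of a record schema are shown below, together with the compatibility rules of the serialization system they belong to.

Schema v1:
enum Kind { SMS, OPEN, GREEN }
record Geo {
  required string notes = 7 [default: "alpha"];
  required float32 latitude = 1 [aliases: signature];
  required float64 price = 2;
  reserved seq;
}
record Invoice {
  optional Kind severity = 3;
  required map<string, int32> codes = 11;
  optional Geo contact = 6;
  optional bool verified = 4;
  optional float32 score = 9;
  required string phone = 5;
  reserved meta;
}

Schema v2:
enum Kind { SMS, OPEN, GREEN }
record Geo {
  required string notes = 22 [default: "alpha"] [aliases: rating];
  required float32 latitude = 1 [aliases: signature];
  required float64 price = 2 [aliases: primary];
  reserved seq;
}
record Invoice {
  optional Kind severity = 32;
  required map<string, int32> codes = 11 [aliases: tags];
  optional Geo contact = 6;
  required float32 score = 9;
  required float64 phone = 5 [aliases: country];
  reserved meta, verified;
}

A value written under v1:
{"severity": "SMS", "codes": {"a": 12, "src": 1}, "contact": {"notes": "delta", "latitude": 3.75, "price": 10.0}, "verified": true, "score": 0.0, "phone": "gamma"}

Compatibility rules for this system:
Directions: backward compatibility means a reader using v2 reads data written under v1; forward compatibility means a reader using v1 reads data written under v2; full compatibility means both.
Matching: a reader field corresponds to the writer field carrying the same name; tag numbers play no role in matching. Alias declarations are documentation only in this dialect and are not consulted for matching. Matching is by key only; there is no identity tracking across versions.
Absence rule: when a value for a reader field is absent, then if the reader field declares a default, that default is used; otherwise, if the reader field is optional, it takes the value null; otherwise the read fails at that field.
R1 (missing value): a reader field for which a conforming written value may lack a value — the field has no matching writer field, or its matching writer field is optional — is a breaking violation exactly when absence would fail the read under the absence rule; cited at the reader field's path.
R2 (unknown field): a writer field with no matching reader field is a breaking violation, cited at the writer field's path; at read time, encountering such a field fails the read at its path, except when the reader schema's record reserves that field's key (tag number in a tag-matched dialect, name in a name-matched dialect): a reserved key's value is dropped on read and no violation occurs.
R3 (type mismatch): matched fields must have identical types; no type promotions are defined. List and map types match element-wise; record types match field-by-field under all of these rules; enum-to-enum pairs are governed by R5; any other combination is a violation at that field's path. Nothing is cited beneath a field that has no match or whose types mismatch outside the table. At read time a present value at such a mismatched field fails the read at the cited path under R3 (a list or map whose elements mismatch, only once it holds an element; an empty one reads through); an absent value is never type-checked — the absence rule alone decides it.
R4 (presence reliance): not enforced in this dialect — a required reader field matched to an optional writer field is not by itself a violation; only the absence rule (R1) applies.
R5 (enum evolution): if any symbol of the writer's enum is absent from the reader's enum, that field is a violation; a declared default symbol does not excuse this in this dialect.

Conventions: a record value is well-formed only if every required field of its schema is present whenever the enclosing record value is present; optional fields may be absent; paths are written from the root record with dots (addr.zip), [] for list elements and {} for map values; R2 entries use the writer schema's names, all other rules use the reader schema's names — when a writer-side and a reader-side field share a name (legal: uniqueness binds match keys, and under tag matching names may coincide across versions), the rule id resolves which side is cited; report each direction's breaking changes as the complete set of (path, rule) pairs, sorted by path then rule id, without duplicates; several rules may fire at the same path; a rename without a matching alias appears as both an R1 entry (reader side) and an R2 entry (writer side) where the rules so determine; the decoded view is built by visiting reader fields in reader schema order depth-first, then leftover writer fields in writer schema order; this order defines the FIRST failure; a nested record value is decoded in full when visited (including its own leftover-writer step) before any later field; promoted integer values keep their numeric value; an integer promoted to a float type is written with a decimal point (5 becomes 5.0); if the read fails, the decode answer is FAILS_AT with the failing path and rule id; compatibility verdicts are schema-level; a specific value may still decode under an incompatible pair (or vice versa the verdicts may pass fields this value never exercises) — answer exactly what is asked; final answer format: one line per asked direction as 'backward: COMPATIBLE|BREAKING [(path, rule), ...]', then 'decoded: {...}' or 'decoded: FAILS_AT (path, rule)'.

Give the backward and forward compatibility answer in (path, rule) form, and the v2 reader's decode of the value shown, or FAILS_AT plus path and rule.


backward: BREAKING [(phone, R3), (score, R1)]; forward: BREAKING [(phone, R3)]; decoded: FAILS_AT (phone, R3)

arrows below run writer -> reader for Invoice
checking backward for Invoice: reader v2 against writer v1:
  severity: paired with writer severity (Kind -> Kind; writer optional)
  codes: paired with writer codes (map<string, int32> -> map<string, int32>; writer required)
  contact: paired with writer contact (Geo -> Geo; writer optional)
  score: paired with writer score (float32 -> float32; writer optional)
  phone: paired with writer phone (string -> float64; writer required)
  writer field verified has no reader counterpart
  contact.notes: paired with writer contact.notes (string -> string; writer required)
  contact.latitude: paired with writer contact.latitude (float32 -> float32; writer required)
  contact.price: paired with writer contact.price (float64 -> float64; writer required)
  rule R3 violated at phone
  rule R1 violated at score
  => 2 violation(s): backward is BREAKING for Invoice
checking forward for Invoice: reader v1 against writer v2:
  severity: paired with writer severity (Kind -> Kind; writer optional)
  codes: paired with writer codes (map<string, int32> -> map<string, int32>; writer required)
  contact: paired with writer contact (Geo -> Geo; writer optional)
  verified: no writer match
  score: paired with writer score (float32 -> float32; writer required)
  phone: paired with writer phone (float64 -> string; writer required)
  contact.notes: paired with writer contact.notes (string -> string; writer required)
  contact.latitude: paired with writer contact.latitude (float32 -> float32; writer required)
  contact.price: paired with writer contact.price (float64 -> float64; writer required)
  rule R3 violated at phone
  => 1 violation(s): forward is BREAKING for Invoice
decode walk for Invoice under reader schema v2:
  severity := "SMS"
  codes := {"a": 12, "src": 1}
  contact.notes := "delta"
  contact.latitude := 3.75
  contact.price := 10.0
  score := 0.0
  read fails at phone under R3
  => FAILS_AT (phone, R3)


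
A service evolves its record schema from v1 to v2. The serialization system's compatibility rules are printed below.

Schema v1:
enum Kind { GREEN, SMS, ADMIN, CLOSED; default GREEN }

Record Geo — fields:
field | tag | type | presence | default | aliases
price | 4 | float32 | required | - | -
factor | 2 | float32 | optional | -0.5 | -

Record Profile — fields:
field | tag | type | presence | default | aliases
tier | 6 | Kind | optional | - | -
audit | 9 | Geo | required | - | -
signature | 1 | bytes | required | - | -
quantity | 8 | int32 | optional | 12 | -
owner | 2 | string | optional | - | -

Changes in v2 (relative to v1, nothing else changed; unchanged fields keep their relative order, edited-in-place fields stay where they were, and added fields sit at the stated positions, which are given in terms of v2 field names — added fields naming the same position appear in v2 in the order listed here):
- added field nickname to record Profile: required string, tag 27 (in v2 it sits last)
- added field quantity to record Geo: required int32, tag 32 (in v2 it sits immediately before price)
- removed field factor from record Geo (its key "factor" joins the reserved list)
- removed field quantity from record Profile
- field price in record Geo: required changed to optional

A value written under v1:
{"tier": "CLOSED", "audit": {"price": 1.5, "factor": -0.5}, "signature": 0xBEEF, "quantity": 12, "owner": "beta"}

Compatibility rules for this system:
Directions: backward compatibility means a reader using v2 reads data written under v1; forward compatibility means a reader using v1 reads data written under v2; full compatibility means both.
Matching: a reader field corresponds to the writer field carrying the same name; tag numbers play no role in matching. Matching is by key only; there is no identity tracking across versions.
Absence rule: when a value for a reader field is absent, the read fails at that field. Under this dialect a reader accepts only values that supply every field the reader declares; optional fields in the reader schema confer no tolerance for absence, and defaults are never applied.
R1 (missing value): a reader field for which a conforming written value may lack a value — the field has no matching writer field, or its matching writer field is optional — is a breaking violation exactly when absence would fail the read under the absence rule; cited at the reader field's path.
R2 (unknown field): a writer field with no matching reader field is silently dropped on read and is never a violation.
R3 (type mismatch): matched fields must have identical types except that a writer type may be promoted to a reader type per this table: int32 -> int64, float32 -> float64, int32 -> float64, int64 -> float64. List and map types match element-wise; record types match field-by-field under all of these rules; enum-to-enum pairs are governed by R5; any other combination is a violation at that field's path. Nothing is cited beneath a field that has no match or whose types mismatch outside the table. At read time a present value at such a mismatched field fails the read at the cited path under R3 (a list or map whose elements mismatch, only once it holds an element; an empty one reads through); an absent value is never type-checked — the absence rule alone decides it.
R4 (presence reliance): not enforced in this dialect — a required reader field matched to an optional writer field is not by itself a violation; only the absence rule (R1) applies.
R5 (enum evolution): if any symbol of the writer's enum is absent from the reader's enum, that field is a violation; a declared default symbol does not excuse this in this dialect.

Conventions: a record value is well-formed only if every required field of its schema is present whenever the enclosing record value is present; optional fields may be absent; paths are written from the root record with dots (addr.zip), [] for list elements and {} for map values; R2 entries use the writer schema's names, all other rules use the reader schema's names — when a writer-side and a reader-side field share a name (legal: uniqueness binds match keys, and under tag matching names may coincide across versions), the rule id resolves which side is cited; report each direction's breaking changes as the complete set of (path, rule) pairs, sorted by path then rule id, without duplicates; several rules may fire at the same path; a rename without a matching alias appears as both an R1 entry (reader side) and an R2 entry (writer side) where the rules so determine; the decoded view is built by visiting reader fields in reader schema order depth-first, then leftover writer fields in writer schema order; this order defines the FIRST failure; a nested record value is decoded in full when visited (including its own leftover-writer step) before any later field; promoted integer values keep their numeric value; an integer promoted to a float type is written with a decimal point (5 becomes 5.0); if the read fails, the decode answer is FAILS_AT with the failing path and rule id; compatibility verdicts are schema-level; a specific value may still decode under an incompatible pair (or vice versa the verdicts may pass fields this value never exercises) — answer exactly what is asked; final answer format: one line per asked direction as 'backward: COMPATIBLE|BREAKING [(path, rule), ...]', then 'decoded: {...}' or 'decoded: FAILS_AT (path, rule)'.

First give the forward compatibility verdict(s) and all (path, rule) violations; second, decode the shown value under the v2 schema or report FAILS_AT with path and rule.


arrows below run writer -> reader for Profile
forward pass over Profile, reader schema v1, writer schema v2:
  tier: Kind -> Kind, writer optional; from tier
  audit: Geo -> Geo, writer required; from audit
  signature: bytes -> bytes, writer required; from signature
  quantity: no writer-side match
  owner: string -> string, writer optional; from owner
  leftover writer field: nickname
  audit.price: float32 -> float32, writer optional; from audit.price
  audit.factor: no writer-side match
  leftover writer field: audit.quantity
  violation R1 at audit.factor
  violation R1 at audit.price
  violation R1 at owner
  violation R1 at quantity
  violation R1 at tier
  => forward verdict for Profile: BREAKING, 5 violation(s)
decode walk for Profile under reader schema v2:
  tier := "CLOSED"
  read fails at audit.quantity under R1 (no fill)
  => FAILS_AT (audit.quantity, R1)
the rest of the Profile diff is inert for this question:
  added field nickname to record Profile: required string, tag 27 (in v2 it sits last) -> fires only in the backward direction of Profile, which is not asked here
  removed field factor from record Geo (its key "factor" joins the reserved list) -> fires only in the backward direction of Profile, which is not asked here

forward: BREAKING [(audit.factor, R1), (audit.price, R1), (owner, R1), (quantity, R1), (tier, R1)]; decoded: FAILS_AT (audit.quantity, R1)
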